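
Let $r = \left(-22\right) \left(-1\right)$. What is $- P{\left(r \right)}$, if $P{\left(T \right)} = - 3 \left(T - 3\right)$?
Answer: $57$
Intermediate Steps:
$r = 22$
$P{\left(T \right)} = 9 - 3 T$ ($P{\left(T \right)} = - 3 \left(-3 + T\right) = 9 - 3 T$)
$- P{\left(r \right)} = - (9 - 66) = \left(-1\right) \left(-57\right) = 57$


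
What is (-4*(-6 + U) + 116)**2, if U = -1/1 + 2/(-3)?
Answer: 193600/9 ≈ 21511.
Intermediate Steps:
U = -5/3 (U = -1*1 + 2*(-1/3) = -1 - 2/3 = -5/3 ≈ -1.6667)
(-4*(-6 + U) + 116)**2 = (-4*(-6 - 5/3) + 116)**2 = (-4*(-23/3) + 116)**2 = (92/3 + 116)**2 = (440/3)**2 = 193600/9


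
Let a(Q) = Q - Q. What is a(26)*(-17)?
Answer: 0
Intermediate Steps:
a(Q) = 0
a(26)*(-17) = 0*(-17) = 0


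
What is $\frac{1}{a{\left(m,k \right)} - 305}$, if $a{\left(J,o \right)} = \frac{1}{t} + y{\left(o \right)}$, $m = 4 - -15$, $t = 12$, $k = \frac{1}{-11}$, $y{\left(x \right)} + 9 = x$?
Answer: $- \frac{132}{41449} \approx -0.0031846$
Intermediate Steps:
$y{\left(x \right)} = -9 + x$
$k = - \frac{1}{11} \approx -0.090909$
$m = 19$ ($m = 4 + 15 = 19$)
$a{\left(J,o \right)} = - \frac{107}{12} + o$ ($a{\left(J,o \right)} = \frac{1}{12} + \left(-9 + o\right) = - \frac{107}{12} + o$)
$\frac{1}{a{\left(m,k \right)} - 305} = \frac{1}{\left(- \frac{107}{12} - \frac{1}{11}\right) - 305} = \frac{1}{- \frac{1189}{132} - 305} = \frac{1}{- \frac{41449}{132}} = - \frac{132}{41449}$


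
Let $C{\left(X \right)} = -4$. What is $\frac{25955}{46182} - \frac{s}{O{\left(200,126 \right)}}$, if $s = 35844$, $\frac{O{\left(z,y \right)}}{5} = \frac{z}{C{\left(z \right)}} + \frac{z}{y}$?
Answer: $\frac{292409813}{1967250} \approx 148.64$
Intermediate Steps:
$O{\left(z,y \right)} = - \frac{5 z}{4} + \frac{5 z}{y}$ ($O{\left(z,y \right)} = 5 \left(\frac{z}{-4} + \frac{z}{y}\right) = 5 \left(z \left(- \frac{1}{4}\right) + \frac{z}{y}\right) = 5 \left(- \frac{z}{4} + \frac{z}{y}\right) = - \frac{5 z}{4} + \frac{5 z}{y}$)
$\frac{25955}{46182} - \frac{s}{O{\left(200,126 \right)}} = \frac{25955}{46182} - \frac{35844}{\frac{5}{4} \cdot 200 \cdot \frac{1}{126} \left(4 - 126\right)} = 25955 \cdot \frac{1}{46182} - \frac{35844}{\frac{5}{4} \cdot 200 \cdot \frac{1}{126} \left(4 - 126\right)} = \frac{145}{258} - \frac{35844}{\frac{5}{4} \cdot 200 \cdot \frac{1}{126} \left(-122\right)} = \frac{145}{258} - \frac{35844}{- \frac{15250}{63}} = \frac{145}{258} - 35844 \left(- \frac{63}{15250}\right) = \frac{145}{258} - - \frac{1129086}{7625} = \frac{145}{258} + \frac{1129086}{7625} = \frac{292409813}{1967250}$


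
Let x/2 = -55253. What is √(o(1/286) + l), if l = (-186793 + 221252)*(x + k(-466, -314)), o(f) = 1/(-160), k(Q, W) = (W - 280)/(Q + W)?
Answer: I*√1029656163286010/520 ≈ 61708.0*I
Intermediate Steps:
k(Q, W) = (-280 + W)/(Q + W)
x = -110506 (x = 2*(-55253) = -110506)
o(f) = -1/160
l = -495027001579/130 (l = (-186793 + 221252)*(-110506 + (-280 - 314)/(-466 - 314)) = 34459*(-110506 - 594/(-780)) = 34459*(-110506 - 1/780*(-594)) = 34459*(-110506 + 99/130) = 34459*(-14365681/130) = -495027001579/130 ≈ -3.8079e+9)
√(o(1/286) + l) = √(-1/160 - 495027001579/130) = √(-7920432025277/2080) = I*√1029656163286010/520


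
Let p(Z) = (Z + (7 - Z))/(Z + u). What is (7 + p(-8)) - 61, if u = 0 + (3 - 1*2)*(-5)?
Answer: -709/13 ≈ -54.538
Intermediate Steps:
u = -5 (u = 0 + (3 - 2)*(-5) = 0 + 1*(-5) = 0 - 5 = -5)
p(Z) = 7/(-5 + Z) (p(Z) = (Z + (7 - Z))/(Z - 5) = 7/(-5 + Z))
(7 + p(-8)) - 61 = (7 + 7/(-5 - 8)) - 61 = (7 + 7/(-13)) - 61 = (7 + 7*(-1/13)) - 61 = (7 - 7/13) - 61 = 84/13 - 61 = -709/13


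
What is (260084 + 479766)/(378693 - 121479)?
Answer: 369925/128607 ≈ 2.8764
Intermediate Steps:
(260084 + 479766)/(378693 - 121479) = 739850/257214 = 739850*(1/257214) = 369925/128607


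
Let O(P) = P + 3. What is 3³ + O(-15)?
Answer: 15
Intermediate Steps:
O(P) = 3 + P
3³ + O(-15) = 3³ + (3 - 15) = 27 - 12 = 15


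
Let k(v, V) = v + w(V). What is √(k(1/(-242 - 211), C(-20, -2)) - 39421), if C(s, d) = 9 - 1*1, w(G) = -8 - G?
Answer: I*√8092827786/453 ≈ 198.59*I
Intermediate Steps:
C(s, d) = 8 (C(s, d) = 9 - 1 = 8)
k(v, V) = -8 + v - V (k(v, V) = v + (-8 - V) = -8 + v - V)
√(k(1/(-242 - 211), C(-20, -2)) - 39421) = √((-8 + 1/(-242 - 211) - 1*8) - 39421) = √((-8 + 1/(-453) - 8) - 39421) = √((-8 - 1/453 - 8) - 39421) = √(-7249/453 - 39421) = √(-17864962/453) = I*√8092827786/453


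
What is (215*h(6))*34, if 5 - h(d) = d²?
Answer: -226610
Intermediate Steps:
h(d) = 5 - d²
(215*h(6))*34 = (215*(5 - 1*6²))*34 = (215*(5 - 1*36))*34 = (215*(5 - 36))*34 = (215*(-31))*34 = -6665*34 = -226610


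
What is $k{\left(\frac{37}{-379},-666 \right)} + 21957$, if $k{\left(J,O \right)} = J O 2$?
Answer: $\frac{8370987}{379} \approx 22087.0$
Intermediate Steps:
$k{\left(J,O \right)} = 2 J O$
$k{\left(\frac{37}{-379},-666 \right)} + 21957 = 2 \frac{37}{-379} \left(-666\right) + 21957 = 2 \cdot 37 \left(- \frac{1}{379}\right) \left(-666\right) + 21957 = 2 \left(- \frac{37}{379}\right) \left(-666\right) + 21957 = \frac{49284}{379} + 21957 = \frac{8370987}{379}$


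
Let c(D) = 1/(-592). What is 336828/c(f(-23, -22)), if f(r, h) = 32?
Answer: -199402176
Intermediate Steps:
c(D) = -1/592
336828/c(f(-23, -22)) = 336828/(-1/592) = 336828*(-592) = -199402176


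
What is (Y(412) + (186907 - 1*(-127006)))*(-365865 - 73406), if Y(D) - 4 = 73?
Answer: -137926701290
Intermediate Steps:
Y(D) = 77 (Y(D) = 4 + 73 = 77)
(Y(412) + (186907 - 1*(-127006)))*(-365865 - 73406) = (77 + (186907 - 1*(-127006)))*(-365865 - 73406) = (77 + (186907 + 127006))*(-439271) = (77 + 313913)*(-439271) = 313990*(-439271) = -137926701290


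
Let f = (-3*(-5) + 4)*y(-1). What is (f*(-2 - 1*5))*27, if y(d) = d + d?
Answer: 7182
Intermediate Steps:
y(d) = 2*d
f = -38 (f = (-3*(-5) + 4)*(2*(-1)) = (15 + 4)*(-2) = 19*(-2) = -38)
(f*(-2 - 1*5))*27 = -38*(-2 - 1*5)*27 = -38*(-2 - 5)*27 = -38*(-7)*27 = 266*27 = 7182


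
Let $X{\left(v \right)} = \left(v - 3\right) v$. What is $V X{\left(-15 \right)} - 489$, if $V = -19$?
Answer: $-5619$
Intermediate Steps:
$X{\left(v \right)} = v \left(-3 + v\right)$ ($X{\left(v \right)} = \left(-3 + v\right) v = v \left(-3 + v\right)$)
$V X{\left(-15 \right)} - 489 = - 19 \left(- 15 \left(-3 - 15\right)\right) - 489 = - 19 \left(\left(-15\right) \left(-18\right)\right) - 489 = \left(-19\right) 270 - 489 = -5130 - 489 = -5619$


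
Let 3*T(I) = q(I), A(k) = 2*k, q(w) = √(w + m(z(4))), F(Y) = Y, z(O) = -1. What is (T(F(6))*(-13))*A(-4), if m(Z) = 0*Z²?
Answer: 104*√6/3 ≈ 84.916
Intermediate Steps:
m(Z) = 0
q(w) = √w (q(w) = √(w + 0) = √w)
T(I) = √I/3
(T(F(6))*(-13))*A(-4) = ((√6/3)*(-13))*(2*(-4)) = -13*√6/3*(-8) = 104*√6/3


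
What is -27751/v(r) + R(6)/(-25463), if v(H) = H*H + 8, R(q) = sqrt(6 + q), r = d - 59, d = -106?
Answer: -27751/27233 - 2*sqrt(3)/25463 ≈ -1.0192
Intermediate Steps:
r = -165 (r = -106 - 59 = -165)
v(H) = 8 + H**2 (v(H) = H**2 + 8 = 8 + H**2)
-27751/v(r) + R(6)/(-25463) = -27751/(8 + (-165)**2) + sqrt(6 + 6)/(-25463) = -27751/(8 + 27225) + sqrt(12)*(-1/25463) = -27751/27233 + (2*sqrt(3))*(-1/25463) = -27751*1/27233 - 2*sqrt(3)/25463 = -27751/27233 - 2*sqrt(3)/25463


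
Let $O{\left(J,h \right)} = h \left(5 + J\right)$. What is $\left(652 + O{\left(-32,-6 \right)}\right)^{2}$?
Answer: $662596$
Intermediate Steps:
$\left(652 + O{\left(-32,-6 \right)}\right)^{2} = \left(652 - 6 \left(5 - 32\right)\right)^{2} = \left(652 - -162\right)^{2} = \left(652 + 162\right)^{2} = 814^{2} = 662596$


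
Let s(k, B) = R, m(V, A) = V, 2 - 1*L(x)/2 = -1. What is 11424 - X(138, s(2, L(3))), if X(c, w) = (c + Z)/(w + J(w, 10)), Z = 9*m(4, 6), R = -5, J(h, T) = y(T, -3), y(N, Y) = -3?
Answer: 45783/4 ≈ 11446.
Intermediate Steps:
L(x) = 6 (L(x) = 4 - 2*(-1) = 4 + 2 = 6)
J(h, T) = -3
Z = 36 (Z = 9*4 = 36)
s(k, B) = -5
X(c, w) = (36 + c)/(-3 + w) (X(c, w) = (c + 36)/(w - 3) = (36 + c)/(-3 + w))
11424 - X(138, s(2, L(3))) = 11424 - (36 + 138)/(-3 - 5) = 11424 - 174/(-8) = 11424 - (-1)*174/8 = 11424 - 1*(-87/4) = 11424 + 87/4 = 45783/4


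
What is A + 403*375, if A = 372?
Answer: 151497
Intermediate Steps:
A + 403*375 = 372 + 403*375 = 372 + 151125 = 151497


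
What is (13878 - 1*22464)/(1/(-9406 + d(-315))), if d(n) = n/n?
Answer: 80751330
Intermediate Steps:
d(n) = 1
(13878 - 1*22464)/(1/(-9406 + d(-315))) = (13878 - 1*22464)/(1/(-9406 + 1)) = (13878 - 22464)/(1/(-9405)) = -8586/(-1/9405) = -8586*(-9405) = 80751330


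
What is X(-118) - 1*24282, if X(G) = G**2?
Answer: -10358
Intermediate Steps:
X(-118) - 1*24282 = (-118)**2 - 1*24282 = 13924 - 24282 = -10358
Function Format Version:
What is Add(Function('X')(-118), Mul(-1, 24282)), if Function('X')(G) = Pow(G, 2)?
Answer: -10358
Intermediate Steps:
Add(Function('X')(-118), Mul(-1, 24282)) = Add(Pow(-118, 2), Mul(-1, 24282)) = Add(13924, -24282) = -10358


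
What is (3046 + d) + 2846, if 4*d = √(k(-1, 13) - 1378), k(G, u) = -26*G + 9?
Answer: 5892 + I*√1343/4 ≈ 5892.0 + 9.1617*I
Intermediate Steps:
k(G, u) = 9 - 26*G
d = I*√1343/4 (d = √((9 - 26*(-1)) - 1378)/4 = √((9 + 26) - 1378)/4 = √(35 - 1378)/4 = √(-1343)/4 = (I*√1343)/4 = I*√1343/4 ≈ 9.1617*I)
(3046 + d) + 2846 = (3046 + I*√1343/4) + 2846 = 5892 + I*√1343/4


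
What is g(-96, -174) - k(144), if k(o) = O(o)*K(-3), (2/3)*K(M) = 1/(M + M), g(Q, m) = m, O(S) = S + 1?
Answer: -551/4 ≈ -137.75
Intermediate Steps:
O(S) = 1 + S
K(M) = 3/(4*M) (K(M) = 3/(2*(M + M)) = 3/(2*((2*M))) = 3*(1/(2*M))/2 = 3/(4*M))
k(o) = -1/4 - o/4 (k(o) = (1 + o)*((3/4)/(-3)) = (1 + o)*((3/4)*(-1/3)) = (1 + o)*(-1/4) = -1/4 - o/4)
g(-96, -174) - k(144) = -174 - (-1/4 - 1/4*144) = -174 - (-1/4 - 36) = -174 - 1*(-145/4) = -174 + 145/4 = -551/4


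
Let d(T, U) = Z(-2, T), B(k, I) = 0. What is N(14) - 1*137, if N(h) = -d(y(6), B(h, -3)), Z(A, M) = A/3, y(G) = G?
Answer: -409/3 ≈ -136.33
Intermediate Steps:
Z(A, M) = A/3 (Z(A, M) = A*(⅓) = A/3)
d(T, U) = -⅔ (d(T, U) = (⅓)*(-2) = -⅔)
N(h) = ⅔ (N(h) = -1*(-⅔) = ⅔)
N(14) - 1*137 = ⅔ - 1*137 = ⅔ - 137 = -409/3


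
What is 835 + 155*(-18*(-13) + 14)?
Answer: 39275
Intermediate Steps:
835 + 155*(-18*(-13) + 14) = 835 + 155*(234 + 14) = 835 + 155*248 = 835 + 38440 = 39275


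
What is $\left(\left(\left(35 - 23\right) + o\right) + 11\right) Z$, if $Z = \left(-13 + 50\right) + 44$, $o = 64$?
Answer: $7047$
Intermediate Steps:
$Z = 81$ ($Z = 37 + 44 = 81$)
$\left(\left(\left(35 - 23\right) + o\right) + 11\right) Z = \left(\left(\left(35 - 23\right) + 64\right) + 11\right) 81 = \left(\left(12 + 64\right) + 11\right) 81 = \left(76 + 11\right) 81 = 87 \cdot 81 = 7047$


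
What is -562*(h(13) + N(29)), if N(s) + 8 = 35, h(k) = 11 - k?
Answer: -14050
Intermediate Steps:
N(s) = 27 (N(s) = -8 + 35 = 27)
-562*(h(13) + N(29)) = -562*((11 - 1*13) + 27) = -562*((11 - 13) + 27) = -562*(-2 + 27) = -562*25 = -14050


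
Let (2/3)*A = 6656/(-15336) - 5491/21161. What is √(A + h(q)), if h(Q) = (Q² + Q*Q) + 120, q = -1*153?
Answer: √3814226930773273910/9014586 ≈ 216.65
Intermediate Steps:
q = -153
h(Q) = 120 + 2*Q² (h(Q) = (Q² + Q²) + 120 = 2*Q² + 120 = 120 + 2*Q²)
A = -28132199/27043758 (A = 3*(6656/(-15336) - 5491/21161)/2 = 3*(6656*(-1/15336) - 5491*1/21161)/2 = 3*(-832/1917 - 5491/21161)/2 = (3/2)*(-28132199/40565637) = -28132199/27043758 ≈ -1.0402)
√(A + h(q)) = √(-28132199/27043758 + (120 + 2*(-153)²)) = √(-28132199/27043758 + (120 + 2*23409)) = √(-28132199/27043758 + (120 + 46818)) = √(-28132199/27043758 + 46938) = √(1269351780805/27043758) = √3814226930773273910/9014586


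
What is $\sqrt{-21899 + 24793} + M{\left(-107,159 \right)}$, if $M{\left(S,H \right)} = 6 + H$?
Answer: $165 + \sqrt{2894} \approx 218.8$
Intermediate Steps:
$\sqrt{-21899 + 24793} + M{\left(-107,159 \right)} = \sqrt{-21899 + 24793} + \left(6 + 159\right) = \sqrt{2894} + 165 = 165 + \sqrt{2894}$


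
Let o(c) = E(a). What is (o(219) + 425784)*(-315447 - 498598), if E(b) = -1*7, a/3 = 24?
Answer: -346601637965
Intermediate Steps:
a = 72 (a = 3*24 = 72)
E(b) = -7
o(c) = -7
(o(219) + 425784)*(-315447 - 498598) = (-7 + 425784)*(-315447 - 498598) = 425777*(-814045) = -346601637965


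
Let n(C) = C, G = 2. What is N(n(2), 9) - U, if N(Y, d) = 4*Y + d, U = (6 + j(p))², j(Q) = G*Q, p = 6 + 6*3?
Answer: -2899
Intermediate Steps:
p = 24 (p = 6 + 18 = 24)
j(Q) = 2*Q
U = 2916 (U = (6 + 2*24)² = (6 + 48)² = 54² = 2916)
N(Y, d) = d + 4*Y
N(n(2), 9) - U = (9 + 4*2) - 1*2916 = (9 + 8) - 2916 = 17 - 2916 = -2899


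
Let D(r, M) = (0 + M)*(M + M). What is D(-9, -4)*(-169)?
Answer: -5408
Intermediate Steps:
D(r, M) = 2*M² (D(r, M) = M*(2*M) = 2*M²)
D(-9, -4)*(-169) = (2*(-4)²)*(-169) = (2*16)*(-169) = 32*(-169) = -5408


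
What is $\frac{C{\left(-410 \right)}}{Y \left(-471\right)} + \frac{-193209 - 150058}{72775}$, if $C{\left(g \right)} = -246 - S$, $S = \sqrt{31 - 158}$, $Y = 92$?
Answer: $- \frac{2476090499}{525581050} + \frac{i \sqrt{127}}{43332} \approx -4.7112 + 0.00026007 i$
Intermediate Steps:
$S = i \sqrt{127}$ ($S = \sqrt{-127} = i \sqrt{127} \approx 11.269 i$)
$C{\left(g \right)} = -246 - i \sqrt{127}$
$\frac{C{\left(-410 \right)}}{Y \left(-471\right)} + \frac{-193209 - 150058}{72775} = \frac{-246 - i \sqrt{127}}{92 \left(-471\right)} + \frac{-193209 - 150058}{72775} = \frac{-246 - i \sqrt{127}}{-43332} - \frac{343267}{72775} = \left(-246 - i \sqrt{127}\right) \left(- \frac{1}{43332}\right) - \frac{343267}{72775} = \left(\frac{41}{7222} + \frac{i \sqrt{127}}{43332}\right) - \frac{343267}{72775} = - \frac{2476090499}{525581050} + \frac{i \sqrt{127}}{43332}$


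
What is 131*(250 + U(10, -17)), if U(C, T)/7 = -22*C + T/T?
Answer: -168073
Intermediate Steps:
U(C, T) = 7 - 154*C (U(C, T) = 7*(-22*C + T/T) = 7*(-22*C + 1) = 7*(1 - 22*C) = 7 - 154*C)
131*(250 + U(10, -17)) = 131*(250 + (7 - 154*10)) = 131*(250 + (7 - 1540)) = 131*(250 - 1533) = 131*(-1283) = -168073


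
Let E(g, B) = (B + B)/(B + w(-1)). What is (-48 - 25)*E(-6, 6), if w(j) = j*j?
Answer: -876/7 ≈ -125.14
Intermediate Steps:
w(j) = j²
E(g, B) = 2*B/(1 + B) (E(g, B) = (B + B)/(B + (-1)²) = (2*B)/(B + 1) = (2*B)/(1 + B) = 2*B/(1 + B))
(-48 - 25)*E(-6, 6) = (-48 - 25)*(2*6/(1 + 6)) = -146*6/7 = -73*12/7 = -876/7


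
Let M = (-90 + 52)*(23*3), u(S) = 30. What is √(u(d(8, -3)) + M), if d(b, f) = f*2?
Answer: 36*I*√2 ≈ 50.912*I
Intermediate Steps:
d(b, f) = 2*f
M = -2622 (M = -38*69 = -2622)
√(u(d(8, -3)) + M) = √(30 - 2622) = √(-2592) = 36*I*√2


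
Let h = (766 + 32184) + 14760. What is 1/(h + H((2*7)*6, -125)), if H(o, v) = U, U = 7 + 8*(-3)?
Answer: 1/47693 ≈ 2.0967e-5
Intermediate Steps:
U = -17 (U = 7 - 24 = -17)
h = 47710 (h = 32950 + 14760 = 47710)
H(o, v) = -17
1/(h + H((2*7)*6, -125)) = 1/(47710 - 17) = 1/47693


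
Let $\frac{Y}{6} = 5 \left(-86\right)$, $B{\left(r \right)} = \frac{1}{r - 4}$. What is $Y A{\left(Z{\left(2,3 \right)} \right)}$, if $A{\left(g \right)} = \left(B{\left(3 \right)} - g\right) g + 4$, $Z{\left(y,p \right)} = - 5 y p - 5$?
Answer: $3059880$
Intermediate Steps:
$Z{\left(y,p \right)} = -5 - 5 p y$ ($Z{\left(y,p \right)} = - 5 p y - 5 = -5 - 5 p y$)
$B{\left(r \right)} = \frac{1}{-4 + r}$
$Y = -2580$ ($Y = 6 \cdot 5 \left(-86\right) = 6 \left(-430\right) = -2580$)
$A{\left(g \right)} = 4 + g \left(-1 - g\right)$ ($A{\left(g \right)} = \left(\frac{1}{-4 + 3} - g\right) g + 4 = \left(\frac{1}{-1} - g\right) g + 4 = \left(-1 - g\right) g + 4 = g \left(-1 - g\right) + 4 = 4 + g \left(-1 - g\right)$)
$Y A{\left(Z{\left(2,3 \right)} \right)} = - 2580 \left(4 - \left(-5 - 15 \cdot 2\right) - \left(-5 - 15 \cdot 2\right)^{2}\right) = - 2580 \left(4 - \left(-5 - 30\right) - \left(-5 - 30\right)^{2}\right) = - 2580 \left(4 - -35 - \left(-35\right)^{2}\right) = - 2580 \left(4 + 35 - 1225\right) = \left(-2580\right) \left(-1186\right) = 3059880$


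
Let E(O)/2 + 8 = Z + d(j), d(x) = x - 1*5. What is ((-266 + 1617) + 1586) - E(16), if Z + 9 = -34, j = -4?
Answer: 3057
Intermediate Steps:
d(x) = -5 + x (d(x) = x - 5 = -5 + x)
Z = -43 (Z = -9 - 34 = -43)
E(O) = -120 (E(O) = -16 + 2*(-43 + (-5 - 4)) = -16 + 2*(-43 - 9) = -16 + 2*(-52) = -16 - 104 = -120)
((-266 + 1617) + 1586) - E(16) = ((-266 + 1617) + 1586) - 1*(-120) = (1351 + 1586) + 120 = 2937 + 120 = 3057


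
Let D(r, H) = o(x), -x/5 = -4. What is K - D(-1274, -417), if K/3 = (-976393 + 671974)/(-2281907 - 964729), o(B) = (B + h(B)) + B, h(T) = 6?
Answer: -49477333/1082212 ≈ -45.719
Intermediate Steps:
x = 20 (x = -5*(-4) = 20)
o(B) = 6 + 2*B (o(B) = (B + 6) + B = (6 + B) + B = 6 + 2*B)
D(r, H) = 46 (D(r, H) = 6 + 2*20 = 6 + 40 = 46)
K = 304419/1082212 (K = 3*((-976393 + 671974)/(-2281907 - 964729)) = 3*(-304419/(-3246636)) = 3*(-304419*(-1/3246636)) = 3*(101473/1082212) = 304419/1082212 ≈ 0.28129)
K - D(-1274, -417) = 304419/1082212 - 1*46 = 304419/1082212 - 46 = -49477333/1082212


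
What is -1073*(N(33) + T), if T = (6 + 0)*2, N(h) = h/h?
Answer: -13949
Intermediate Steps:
N(h) = 1
T = 12 (T = 6*2 = 12)
-1073*(N(33) + T) = -1073*(1 + 12) = -1073*13 = -13949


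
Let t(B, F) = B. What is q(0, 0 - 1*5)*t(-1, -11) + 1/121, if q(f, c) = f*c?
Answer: 1/121 ≈ 0.0082645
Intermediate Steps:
q(f, c) = c*f
q(0, 0 - 1*5)*t(-1, -11) + 1/121 = ((0 - 1*5)*0)*(-1) + 1/121 = ((0 - 5)*0)*(-1) + 1/121 = -5*0*(-1) + 1/121 = 0*(-1) + 1/121 = 0 + 1/121 = 1/121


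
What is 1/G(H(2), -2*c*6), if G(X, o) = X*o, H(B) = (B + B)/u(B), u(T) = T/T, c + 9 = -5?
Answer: 1/672 ≈ 0.0014881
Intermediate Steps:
c = -14 (c = -9 - 5 = -14)
u(T) = 1
H(B) = 2*B (H(B) = (B + B)/1 = (2*B)*1 = 2*B)
1/G(H(2), -2*c*6) = 1/((2*2)*(-2*(-14)*6)) = 1/(4*(28*6)) = 1/(4*168) = 1/672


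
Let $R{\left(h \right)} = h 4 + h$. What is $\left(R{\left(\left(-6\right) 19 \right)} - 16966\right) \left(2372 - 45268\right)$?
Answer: $752224256$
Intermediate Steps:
$R{\left(h \right)} = 5 h$ ($R{\left(h \right)} = 4 h + h = 5 h$)
$\left(R{\left(\left(-6\right) 19 \right)} - 16966\right) \left(2372 - 45268\right) = \left(5 \left(\left(-6\right) 19\right) - 16966\right) \left(2372 - 45268\right) = \left(5 \left(-114\right) - 16966\right) \left(-42896\right) = \left(-570 - 16966\right) \left(-42896\right) = \left(-17536\right) \left(-42896\right) = 752224256$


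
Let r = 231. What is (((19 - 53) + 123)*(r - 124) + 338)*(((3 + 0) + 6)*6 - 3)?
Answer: 502911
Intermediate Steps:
(((19 - 53) + 123)*(r - 124) + 338)*(((3 + 0) + 6)*6 - 3) = (((19 - 53) + 123)*(231 - 124) + 338)*(((3 + 0) + 6)*6 - 3) = ((-34 + 123)*107 + 338)*((3 + 6)*6 - 3) = (89*107 + 338)*(9*6 - 3) = (9523 + 338)*(54 - 3) = 9861*51 = 502911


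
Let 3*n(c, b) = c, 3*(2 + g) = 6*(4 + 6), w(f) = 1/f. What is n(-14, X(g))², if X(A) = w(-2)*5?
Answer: 196/9 ≈ 21.778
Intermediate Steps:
g = 18 (g = -2 + (6*(4 + 6))/3 = -2 + (6*10)/3 = -2 + (⅓)*60 = -2 + 20 = 18)
X(A) = -5/2 (X(A) = 5/(-2) = -½*5 = -5/2)
n(c, b) = c/3
n(-14, X(g))² = ((⅓)*(-14))² = (-14/3)² = 196/9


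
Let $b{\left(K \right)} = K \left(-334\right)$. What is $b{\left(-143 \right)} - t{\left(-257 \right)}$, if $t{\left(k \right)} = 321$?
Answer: $47441$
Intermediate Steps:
$b{\left(K \right)} = - 334 K$
$b{\left(-143 \right)} - t{\left(-257 \right)} = \left(-334\right) \left(-143\right) - 321 = 47762 - 321 = 47441$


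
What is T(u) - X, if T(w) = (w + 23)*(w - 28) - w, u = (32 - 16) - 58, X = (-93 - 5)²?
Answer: -8232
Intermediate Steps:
X = 9604 (X = (-98)² = 9604)
u = -42 (u = 16 - 58 = -42)
T(w) = -w + (-28 + w)*(23 + w) (T(w) = (23 + w)*(-28 + w) - w = (-28 + w)*(23 + w) - w = -w + (-28 + w)*(23 + w))
T(u) - X = (-644 + (-42)² - 6*(-42)) - 1*9604 = (-644 + 1764 + 252) - 9604 = 1372 - 9604 = -8232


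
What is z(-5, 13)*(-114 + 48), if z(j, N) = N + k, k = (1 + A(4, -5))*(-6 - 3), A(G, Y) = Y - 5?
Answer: -6204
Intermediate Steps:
A(G, Y) = -5 + Y
k = 81 (k = (1 + (-5 - 5))*(-6 - 3) = (1 - 10)*(-9) = -9*(-9) = 81)
z(j, N) = 81 + N (z(j, N) = N + 81 = 81 + N)
z(-5, 13)*(-114 + 48) = (81 + 13)*(-114 + 48) = 94*(-66) = -6204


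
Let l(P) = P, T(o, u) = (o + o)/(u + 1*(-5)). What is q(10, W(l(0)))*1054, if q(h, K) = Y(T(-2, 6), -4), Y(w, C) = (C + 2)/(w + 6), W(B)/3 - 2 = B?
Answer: -1054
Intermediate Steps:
T(o, u) = 2*o/(-5 + u) (T(o, u) = (2*o)/(u - 5) = (2*o)/(-5 + u) = 2*o/(-5 + u))
W(B) = 6 + 3*B
Y(w, C) = (2 + C)/(6 + w)
q(h, K) = -1 (q(h, K) = (2 - 4)/(6 + 2*(-2)/(-5 + 6)) = -2/(6 + 2*(-2)/1) = -2/(6 + 2*(-2)*1) = -2/(6 - 4) = -2/2 = (½)*(-2) = -1)
q(10, W(l(0)))*1054 = -1*1054 = -1054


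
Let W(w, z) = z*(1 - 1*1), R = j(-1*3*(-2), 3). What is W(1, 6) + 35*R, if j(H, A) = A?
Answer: 105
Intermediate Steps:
R = 3
W(w, z) = 0 (W(w, z) = z*(1 - 1) = z*0 = 0)
W(1, 6) + 35*R = 0 + 35*3 = 0 + 105 = 105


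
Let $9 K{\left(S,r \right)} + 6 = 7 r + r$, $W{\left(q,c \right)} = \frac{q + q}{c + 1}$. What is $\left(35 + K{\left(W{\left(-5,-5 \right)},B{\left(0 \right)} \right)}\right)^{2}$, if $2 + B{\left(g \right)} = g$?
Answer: $\frac{85849}{81} \approx 1059.9$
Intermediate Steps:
$B{\left(g \right)} = -2 + g$
$W{\left(q,c \right)} = \frac{2 q}{1 + c}$
$K{\left(S,r \right)} = - \frac{2}{3} + \frac{8 r}{9}$ ($K{\left(S,r \right)} = - \frac{2}{3} + \frac{7 r + r}{9} = - \frac{2}{3} + \frac{8 r}{9}$)
$\left(35 + K{\left(W{\left(-5,-5 \right)},B{\left(0 \right)} \right)}\right)^{2} = \left(35 + \left(- \frac{2}{3} + \frac{8 \left(-2 + 0\right)}{9}\right)\right)^{2} = \left(35 + \left(- \frac{2}{3} + \frac{8}{9} \left(-2\right)\right)\right)^{2} = \left(35 - \frac{22}{9}\right)^{2} = \left(\frac{293}{9}\right)^{2} = \frac{85849}{81}$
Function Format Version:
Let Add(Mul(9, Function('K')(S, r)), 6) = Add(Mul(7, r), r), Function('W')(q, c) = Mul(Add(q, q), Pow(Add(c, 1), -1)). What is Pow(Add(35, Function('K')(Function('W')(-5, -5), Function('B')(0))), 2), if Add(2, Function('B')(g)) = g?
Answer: Rational(85849, 81) ≈ 1059.9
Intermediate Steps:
Function('B')(g) = Add(-2, g)
Function('W')(q, c) = Mul(2, q, Pow(Add(1, c), -1)) (Function('W')(q, c) = Mul(Mul(2, q), Pow(Add(1, c), -1)) = Mul(2, q, Pow(Add(1, c), -1)))
Function('K')(S, r) = Add(Rational(-2, 3), Mul(Rational(8, 9), r)) (Function('K')(S, r) = Add(Rational(-2, 3), Mul(Rational(1, 9), Add(Mul(7, r), r))) = Add(Rational(-2, 3), Mul(Rational(1, 9), Mul(8, r))) = Add(Rational(-2, 3), Mul(Rational(8, 9), r)))
Pow(Add(35, Function('K')(Function('W')(-5, -5), Function('B')(0))), 2) = Pow(Add(35, Add(Rational(-2, 3), Mul(Rational(8, 9), Add(-2, 0)))), 2) = Pow(Add(35, Add(Rational(-2, 3), Mul(Rational(8, 9), -2))), 2) = Pow(Add(35, Add(Rational(-2, 3), Rational(-16, 9))), 2) = Pow(Add(35, Rational(-22, 9)), 2) = Pow(Rational(293, 9), 2) = Rational(85849, 81)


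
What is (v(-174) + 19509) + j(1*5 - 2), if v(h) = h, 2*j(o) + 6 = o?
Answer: 38667/2 ≈ 19334.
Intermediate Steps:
j(o) = -3 + o/2
(v(-174) + 19509) + j(1*5 - 2) = (-174 + 19509) + (-3 + (1*5 - 2)/2) = 19335 + (-3 + (5 - 2)/2) = 19335 + (-3 + (1/2)*3) = 19335 + (-3 + 3/2) = 19335 - 3/2 = 38667/2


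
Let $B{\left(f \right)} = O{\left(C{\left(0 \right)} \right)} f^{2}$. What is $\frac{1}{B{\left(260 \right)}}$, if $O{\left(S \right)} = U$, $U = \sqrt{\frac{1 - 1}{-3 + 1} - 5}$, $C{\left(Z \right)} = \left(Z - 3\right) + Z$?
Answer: $- \frac{i \sqrt{5}}{338000} \approx - 6.6156 \cdot 10^{-6} i$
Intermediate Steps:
$C{\left(Z \right)} = -3 + 2 Z$ ($C{\left(Z \right)} = \left(-3 + Z\right) + Z = -3 + 2 Z$)
$U = i \sqrt{5}$ ($U = \sqrt{\frac{0}{-2} - 5} = \sqrt{0 \left(- \frac{1}{2}\right) - 5} = \sqrt{0 - 5} = \sqrt{-5} = i \sqrt{5} \approx 2.2361 i$)
$O{\left(S \right)} = i \sqrt{5}$
$B{\left(f \right)} = i \sqrt{5} f^{2}$
$\frac{1}{B{\left(260 \right)}} = \frac{1}{i \sqrt{5} \cdot 260^{2}} = \frac{1}{i \sqrt{5} \cdot 67600} = \frac{1}{67600 i \sqrt{5}} = - \frac{i \sqrt{5}}{338000}$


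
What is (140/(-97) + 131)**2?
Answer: 157929489/9409 ≈ 16785.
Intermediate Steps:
(140/(-97) + 131)**2 = (140*(-1/97) + 131)**2 = (-140/97 + 131)**2 = (12567/97)**2 = 157929489/9409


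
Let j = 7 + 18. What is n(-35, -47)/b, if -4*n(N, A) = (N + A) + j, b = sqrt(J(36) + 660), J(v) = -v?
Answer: 19*sqrt(39)/208 ≈ 0.57046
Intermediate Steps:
b = 4*sqrt(39) (b = sqrt(-1*36 + 660) = sqrt(-36 + 660) = sqrt(624) = 4*sqrt(39) ≈ 24.980)
j = 25
n(N, A) = -25/4 - A/4 - N/4 (n(N, A) = -((N + A) + 25)/4 = -((A + N) + 25)/4 = -(25 + A + N)/4 = -25/4 - A/4 - N/4)
n(-35, -47)/b = (-25/4 - 1/4*(-47) - 1/4*(-35))/((4*sqrt(39))) = (-25/4 + 47/4 + 35/4)*(sqrt(39)/156) = 57*(sqrt(39)/156)/4 = 19*sqrt(39)/208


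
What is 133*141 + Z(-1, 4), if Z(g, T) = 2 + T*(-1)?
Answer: 18751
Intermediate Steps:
Z(g, T) = 2 - T
133*141 + Z(-1, 4) = 133*141 + (2 - 1*4) = 18753 + (2 - 4) = 18753 - 2 = 18751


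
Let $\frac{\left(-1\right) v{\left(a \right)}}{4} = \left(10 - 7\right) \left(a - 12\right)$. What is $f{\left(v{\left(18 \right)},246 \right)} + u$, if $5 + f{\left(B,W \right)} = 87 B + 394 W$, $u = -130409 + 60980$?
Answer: $21226$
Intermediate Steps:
$v{\left(a \right)} = 144 - 12 a$ ($v{\left(a \right)} = - 4 \left(10 - 7\right) \left(a - 12\right) = - 4 \cdot 3 \left(-12 + a\right) = - 4 \left(-36 + 3 a\right) = 144 - 12 a$)
$u = -69429$
$f{\left(B,W \right)} = -5 + 87 B + 394 W$ ($f{\left(B,W \right)} = -5 + \left(87 B + 394 W\right) = -5 + 87 B + 394 W$)
$f{\left(v{\left(18 \right)},246 \right)} + u = \left(-5 + 87 \left(144 - 216\right) + 394 \cdot 246\right) - 69429 = \left(-5 + 87 \left(144 - 216\right) + 96924\right) - 69429 = \left(-5 + 87 \left(-72\right) + 96924\right) - 69429 = \left(-5 - 6264 + 96924\right) - 69429 = 90655 - 69429 = 21226$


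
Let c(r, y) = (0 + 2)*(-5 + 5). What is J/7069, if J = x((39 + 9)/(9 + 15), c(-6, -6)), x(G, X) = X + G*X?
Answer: 0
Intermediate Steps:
c(r, y) = 0 (c(r, y) = 2*0 = 0)
J = 0 (J = 0*(1 + (39 + 9)/(9 + 15)) = 0*(1 + 48/24) = 0*(1 + 48*(1/24)) = 0*(1 + 2) = 0*3 = 0)
J/7069 = 0/7069 = 0*(1/7069) = 0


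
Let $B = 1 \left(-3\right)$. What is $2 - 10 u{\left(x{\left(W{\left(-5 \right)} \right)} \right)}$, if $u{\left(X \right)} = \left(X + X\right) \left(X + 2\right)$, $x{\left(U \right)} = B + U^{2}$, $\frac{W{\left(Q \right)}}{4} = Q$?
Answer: $-3168058$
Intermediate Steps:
$B = -3$
$W{\left(Q \right)} = 4 Q$
$x{\left(U \right)} = -3 + U^{2}$
$u{\left(X \right)} = 2 X \left(2 + X\right)$
$2 - 10 u{\left(x{\left(W{\left(-5 \right)} \right)} \right)} = 2 - 10 \cdot 2 \left(-3 + \left(4 \left(-5\right)\right)^{2}\right) \left(2 - \left(3 - \left(4 \left(-5\right)\right)^{2}\right)\right) = 2 - 10 \cdot 2 \left(-3 + \left(-20\right)^{2}\right) \left(2 - \left(3 - \left(-20\right)^{2}\right)\right) = 2 - 10 \cdot 2 \left(-3 + 400\right) \left(2 + \left(-3 + 400\right)\right) = 2 - 10 \cdot 2 \cdot 397 \left(2 + 397\right) = 2 - 10 \cdot 2 \cdot 397 \cdot 399 = 2 - 3168060 = -3168058$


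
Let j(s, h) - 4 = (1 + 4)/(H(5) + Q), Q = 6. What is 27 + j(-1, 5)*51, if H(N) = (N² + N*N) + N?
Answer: 14346/61 ≈ 235.18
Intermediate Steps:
H(N) = N + 2*N² (H(N) = (N² + N²) + N = 2*N² + N = N + 2*N²)
j(s, h) = 249/61 (j(s, h) = 4 + (1 + 4)/(5*(1 + 2*5) + 6) = 4 + 5/(5*(1 + 10) + 6) = 4 + 5/(5*11 + 6) = 4 + 5/(55 + 6) = 4 + 5/61 = 249/61)
27 + j(-1, 5)*51 = 27 + (249/61)*51 = 27 + 12699/61 = 14346/61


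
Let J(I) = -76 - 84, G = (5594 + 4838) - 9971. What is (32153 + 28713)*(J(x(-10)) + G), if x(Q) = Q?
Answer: 18320666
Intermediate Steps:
G = 461 (G = 10432 - 9971 = 461)
J(I) = -160
(32153 + 28713)*(J(x(-10)) + G) = (32153 + 28713)*(-160 + 461) = 60866*301 = 18320666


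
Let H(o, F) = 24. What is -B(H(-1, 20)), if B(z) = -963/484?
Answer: 963/484 ≈ 1.9897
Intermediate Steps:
B(z) = -963/484 (B(z) = -963*1/484 = -963/484)
-B(H(-1, 20)) = -1*(-963/484) = 963/484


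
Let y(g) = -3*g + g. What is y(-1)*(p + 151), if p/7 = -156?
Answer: -1882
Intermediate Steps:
p = -1092 (p = 7*(-156) = -1092)
y(g) = -2*g
y(-1)*(p + 151) = (-2*(-1))*(-1092 + 151) = 2*(-941) = -1882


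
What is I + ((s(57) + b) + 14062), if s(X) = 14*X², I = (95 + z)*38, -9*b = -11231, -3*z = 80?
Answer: 570533/9 ≈ 63393.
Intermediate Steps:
z = -80/3 (z = -⅓*80 = -80/3 ≈ -26.667)
b = 11231/9 (b = -⅑*(-11231) = 11231/9 ≈ 1247.9)
I = 7790/3 (I = (95 - 80/3)*38 = (205/3)*38 = 7790/3 ≈ 2596.7)
I + ((s(57) + b) + 14062) = 7790/3 + ((14*57² + 11231/9) + 14062) = 7790/3 + ((14*3249 + 11231/9) + 14062) = 7790/3 + ((45486 + 11231/9) + 14062) = 7790/3 + (420605/9 + 14062) = 7790/3 + 547163/9 = 570533/9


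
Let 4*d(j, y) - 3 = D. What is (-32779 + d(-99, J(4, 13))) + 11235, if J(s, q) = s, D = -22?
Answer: -86195/4 ≈ -21549.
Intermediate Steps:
d(j, y) = -19/4 (d(j, y) = ¾ + (¼)*(-22) = ¾ - 11/2 = -19/4)
(-32779 + d(-99, J(4, 13))) + 11235 = (-32779 - 19/4) + 11235 = -131135/4 + 11235 = -86195/4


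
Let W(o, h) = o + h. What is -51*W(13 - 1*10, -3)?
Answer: 0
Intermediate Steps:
W(o, h) = h + o
-51*W(13 - 1*10, -3) = -51*(-3 + (13 - 1*10)) = -51*(-3 + (13 - 10)) = -51*(-3 + 3) = -51*0 = 0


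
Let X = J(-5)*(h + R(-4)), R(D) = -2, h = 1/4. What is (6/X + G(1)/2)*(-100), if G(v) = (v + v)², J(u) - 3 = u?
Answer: -2600/7 ≈ -371.43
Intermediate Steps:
h = ¼ ≈ 0.25000
J(u) = 3 + u
G(v) = 4*v² (G(v) = (2*v)² = 4*v²)
X = 7/2 (X = (3 - 5)*(¼ - 2) = -2*(-7/4) = 7/2 ≈ 3.5000)
(6/X + G(1)/2)*(-100) = (6/(7/2) + (4*1²)/2)*(-100) = (6*(2/7) + (4*1)*(½))*(-100) = (12/7 + 4*(½))*(-100) = (12/7 + 2)*(-100) = (26/7)*(-100) = -2600/7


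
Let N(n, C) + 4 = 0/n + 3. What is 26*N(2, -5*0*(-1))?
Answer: -26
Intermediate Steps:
N(n, C) = -1 (N(n, C) = -4 + (0/n + 3) = -4 + (0 + 3) = -4 + 3 = -1)
26*N(2, -5*0*(-1)) = 26*(-1) = -26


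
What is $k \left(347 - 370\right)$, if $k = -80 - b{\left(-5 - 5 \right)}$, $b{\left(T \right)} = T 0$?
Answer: $1840$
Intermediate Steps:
$b{\left(T \right)} = 0$
$k = -80$ ($k = -80 - 0 = -80 + 0 = -80$)
$k \left(347 - 370\right) = - 80 \left(347 - 370\right) = \left(-80\right) \left(-23\right) = 1840$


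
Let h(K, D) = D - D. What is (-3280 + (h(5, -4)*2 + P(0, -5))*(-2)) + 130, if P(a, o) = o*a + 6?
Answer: -3162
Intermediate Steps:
h(K, D) = 0
P(a, o) = 6 + a*o (P(a, o) = a*o + 6 = 6 + a*o)
(-3280 + (h(5, -4)*2 + P(0, -5))*(-2)) + 130 = (-3280 + (0*2 + (6 + 0*(-5)))*(-2)) + 130 = (-3280 + (0 + (6 + 0))*(-2)) + 130 = (-3280 + (0 + 6)*(-2)) + 130 = (-3280 + 6*(-2)) + 130 = (-3280 - 12) + 130 = -3292 + 130 = -3162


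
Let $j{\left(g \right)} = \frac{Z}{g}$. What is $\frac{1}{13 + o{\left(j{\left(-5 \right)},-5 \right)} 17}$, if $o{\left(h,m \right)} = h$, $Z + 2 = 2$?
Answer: $\frac{1}{13} \approx 0.076923$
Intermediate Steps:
$Z = 0$ ($Z = -2 + 2 = 0$)
$j{\left(g \right)} = 0$ ($j{\left(g \right)} = \frac{0}{g} = 0$)
$\frac{1}{13 + o{\left(j{\left(-5 \right)},-5 \right)} 17} = \frac{1}{13 + 0 \cdot 17} = \frac{1}{13 + 0} = \frac{1}{13}$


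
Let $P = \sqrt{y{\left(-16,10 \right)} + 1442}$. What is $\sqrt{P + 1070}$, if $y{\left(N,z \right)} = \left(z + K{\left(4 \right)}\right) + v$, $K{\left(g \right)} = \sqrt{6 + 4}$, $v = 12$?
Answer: $\sqrt{1070 + \sqrt{1464 + \sqrt{10}}} \approx 33.291$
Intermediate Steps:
$K{\left(g \right)} = \sqrt{10}$
$y{\left(N,z \right)} = 12 + z + \sqrt{10}$ ($y{\left(N,z \right)} = \left(z + \sqrt{10}\right) + 12 = 12 + z + \sqrt{10}$)
$P = \sqrt{1464 + \sqrt{10}}$ ($P = \sqrt{\left(12 + 10 + \sqrt{10}\right) + 1442} = \sqrt{\left(22 + \sqrt{10}\right) + 1442} = \sqrt{1464 + \sqrt{10}} \approx 38.304$)
$\sqrt{P + 1070} = \sqrt{\sqrt{1464 + \sqrt{10}} + 1070} = \sqrt{1070 + \sqrt{1464 + \sqrt{10}}}$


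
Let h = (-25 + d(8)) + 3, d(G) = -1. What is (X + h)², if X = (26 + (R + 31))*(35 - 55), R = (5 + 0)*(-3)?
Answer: 744769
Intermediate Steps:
R = -15 (R = 5*(-3) = -15)
h = -23 (h = (-25 - 1) + 3 = -26 + 3 = -23)
X = -840 (X = (26 + (-15 + 31))*(35 - 55) = (26 + 16)*(-20) = 42*(-20) = -840)
(X + h)² = (-840 - 23)² = (-863)² = 744769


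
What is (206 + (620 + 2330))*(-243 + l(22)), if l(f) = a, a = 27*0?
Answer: -766908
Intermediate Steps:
a = 0
l(f) = 0
(206 + (620 + 2330))*(-243 + l(22)) = (206 + (620 + 2330))*(-243 + 0) = (206 + 2950)*(-243) = 3156*(-243) = -766908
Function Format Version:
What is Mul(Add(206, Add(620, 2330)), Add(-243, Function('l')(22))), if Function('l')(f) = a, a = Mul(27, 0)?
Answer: -766908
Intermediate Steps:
a = 0
Function('l')(f) = 0
Mul(Add(206, Add(620, 2330)), Add(-243, Function('l')(22))) = Mul(Add(206, Add(620, 2330)), Add(-243, 0)) = Mul(Add(206, 2950), -243) = Mul(3156, -243) = -766908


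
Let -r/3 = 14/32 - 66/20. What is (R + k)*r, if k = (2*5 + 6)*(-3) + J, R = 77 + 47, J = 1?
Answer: 52899/80 ≈ 661.24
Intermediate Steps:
R = 124
r = 687/80 (r = -3*(14/32 - 66/20) = -3*(14*(1/32) - 66*1/20) = -3*(7/16 - 33/10) = -3*(-229/80) = 687/80 ≈ 8.5875)
k = -47 (k = (2*5 + 6)*(-3) + 1 = (10 + 6)*(-3) + 1 = 16*(-3) + 1 = -48 + 1 = -47)
(R + k)*r = (124 - 47)*(687/80) = 77*(687/80) = 52899/80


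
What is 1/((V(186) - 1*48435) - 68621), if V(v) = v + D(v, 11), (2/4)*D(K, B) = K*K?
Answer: -1/47678 ≈ -2.0974e-5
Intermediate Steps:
D(K, B) = 2*K² (D(K, B) = 2*(K*K) = 2*K²)
V(v) = v + 2*v²
1/((V(186) - 1*48435) - 68621) = 1/((186*(1 + 2*186) - 1*48435) - 68621) = 1/((186*(1 + 372) - 48435) - 68621) = 1/((186*373 - 48435) - 68621) = 1/((69378 - 48435) - 68621) = 1/(20943 - 68621) = 1/(-47678) = -1/47678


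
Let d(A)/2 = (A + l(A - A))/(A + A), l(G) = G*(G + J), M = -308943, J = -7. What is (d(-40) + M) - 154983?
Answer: -463925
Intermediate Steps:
l(G) = G*(-7 + G) (l(G) = G*(G - 7) = G*(-7 + G))
d(A) = 1 (d(A) = 2*((A + (A - A)*(-7 + (A - A)))/(A + A)) = 2*((A + 0*(-7 + 0))/((2*A))) = 2*((A + 0*(-7))*(1/(2*A))) = 2*((A + 0)*(1/(2*A))) = 2*(A*(1/(2*A))) = 2*(½) = 1)
(d(-40) + M) - 154983 = (1 - 308943) - 154983 = -308942 - 154983 = -463925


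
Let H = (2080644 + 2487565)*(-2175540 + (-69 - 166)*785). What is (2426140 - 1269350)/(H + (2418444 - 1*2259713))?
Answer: -578395/5390520802202 ≈ -1.0730e-7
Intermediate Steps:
H = -10781041763135 (H = 4568209*(-2175540 - 235*785) = 4568209*(-2175540 - 184475) = 4568209*(-2360015) = -10781041763135)
(2426140 - 1269350)/(H + (2418444 - 1*2259713)) = (2426140 - 1269350)/(-10781041763135 + (2418444 - 1*2259713)) = 1156790/(-10781041763135 + (2418444 - 2259713)) = 1156790/(-10781041763135 + 158731) = 1156790/(-10781041604404) = 1156790*(-1/10781041604404) = -578395/5390520802202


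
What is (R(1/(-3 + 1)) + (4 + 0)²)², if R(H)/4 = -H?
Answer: 324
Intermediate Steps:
R(H) = -4*H (R(H) = 4*(-H) = -4*H)
(R(1/(-3 + 1)) + (4 + 0)²)² = (-4/(-3 + 1) + (4 + 0)²)² = (-4/(-2) + 4²)² = (-4*(-½) + 16)² = (2 + 16)² = 18² = 324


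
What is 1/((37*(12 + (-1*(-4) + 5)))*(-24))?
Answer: -1/18648 ≈ -5.3625e-5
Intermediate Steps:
1/((37*(12 + (-1*(-4) + 5)))*(-24)) = 1/((37*(12 + (4 + 5)))*(-24)) = 1/((37*(12 + 9))*(-24)) = 1/((37*21)*(-24)) = 1/(777*(-24)) = 1/(-18648) = -1/18648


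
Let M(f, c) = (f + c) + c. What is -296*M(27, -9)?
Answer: -2664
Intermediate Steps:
M(f, c) = f + 2*c (M(f, c) = (c + f) + c = f + 2*c)
-296*M(27, -9) = -296*(27 + 2*(-9)) = -296*(27 - 18) = -296*9 = -2664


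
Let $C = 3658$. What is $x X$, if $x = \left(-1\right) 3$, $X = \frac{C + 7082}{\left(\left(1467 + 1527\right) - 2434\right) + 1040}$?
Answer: $- \frac{1611}{80} \approx -20.138$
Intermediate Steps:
$X = \frac{537}{80}$ ($X = \frac{3658 + 7082}{\left(\left(1467 + 1527\right) - 2434\right) + 1040} = \frac{10740}{\left(2994 - 2434\right) + 1040} = \frac{10740}{560 + 1040} = \frac{10740}{1600} = 10740 \cdot \frac{1}{1600} = \frac{537}{80} \approx 6.7125$)
$x = -3$
$x X = \left(-3\right) \frac{537}{80} = - \frac{1611}{80}$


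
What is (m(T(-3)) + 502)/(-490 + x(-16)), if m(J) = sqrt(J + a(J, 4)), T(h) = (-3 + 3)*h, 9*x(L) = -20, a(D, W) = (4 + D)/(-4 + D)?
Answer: -2259/2215 - 9*I/4430 ≈ -1.0199 - 0.0020316*I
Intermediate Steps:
a(D, W) = (4 + D)/(-4 + D)
x(L) = -20/9 (x(L) = (1/9)*(-20) = -20/9)
T(h) = 0 (T(h) = 0*h = 0)
m(J) = sqrt(J + (4 + J)/(-4 + J))
(m(T(-3)) + 502)/(-490 + x(-16)) = (sqrt((4 + 0 + 0*(-4 + 0))/(-4 + 0)) + 502)/(-490 - 20/9) = (sqrt((4 + 0 + 0*(-4))/(-4)) + 502)/(-4430/9) = (sqrt(-(4 + 0 + 0)/4) + 502)*(-9/4430) = (sqrt(-1/4*4) + 502)*(-9/4430) = (sqrt(-1) + 502)*(-9/4430) = (I + 502)*(-9/4430) = (502 + I)*(-9/4430) = -2259/2215 - 9*I/4430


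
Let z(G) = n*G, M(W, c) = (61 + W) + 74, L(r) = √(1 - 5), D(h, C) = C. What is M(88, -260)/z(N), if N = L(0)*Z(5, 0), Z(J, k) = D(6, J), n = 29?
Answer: -223*I/290 ≈ -0.76897*I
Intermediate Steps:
Z(J, k) = J
L(r) = 2*I (L(r) = √(-4) = 2*I)
M(W, c) = 135 + W
N = 10*I (N = (2*I)*5 = 10*I ≈ 10.0*I)
z(G) = 29*G
M(88, -260)/z(N) = (135 + 88)/((29*(10*I))) = 223/((290*I)) = 223*(-I/290) = -223*I/290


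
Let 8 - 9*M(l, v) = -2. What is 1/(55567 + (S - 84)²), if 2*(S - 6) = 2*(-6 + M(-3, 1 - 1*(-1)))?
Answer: 81/5057443 ≈ 1.6016e-5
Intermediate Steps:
M(l, v) = 10/9 (M(l, v) = 8/9 - ⅑*(-2) = 8/9 + 2/9 = 10/9)
S = 10/9 (S = 6 + (2*(-6 + 10/9))/2 = 6 + (2*(-44/9))/2 = 6 + (½)*(-88/9) = 6 - 44/9 = 10/9 ≈ 1.1111)
1/(55567 + (S - 84)²) = 1/(55567 + (10/9 - 84)²) = 1/(55567 + (-746/9)²) = 1/(55567 + 556516/81) = 1/(5057443/81) = 81/5057443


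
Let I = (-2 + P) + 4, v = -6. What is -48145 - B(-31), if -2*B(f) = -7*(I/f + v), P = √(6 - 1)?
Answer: -1491837/31 + 7*√5/62 ≈ -48124.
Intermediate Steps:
P = √5 ≈ 2.2361
I = 2 + √5 (I = (-2 + √5) + 4 = 2 + √5 ≈ 4.2361)
B(f) = -21 + 7*(2 + √5)/(2*f) (B(f) = -(-7)*((2 + √5)/f - 6)/2 = -(-7)*(-6 + (2 + √5)/f)/2 = -(42 - 7*(2 + √5)/f)/2 = -21 + 7*(2 + √5)/(2*f))
-48145 - B(-31) = -48145 - 7*(2 + √5 - 6*(-31))/(2*(-31)) = -48145 - 7*(-1)*(2 + √5 + 186)/(2*31) = -48145 - 7*(-1)*(188 + √5)/(2*31) = -48145 - (-658/31 - 7*√5/62) = -48145 + (658/31 + 7*√5/62) = -1491837/31 + 7*√5/62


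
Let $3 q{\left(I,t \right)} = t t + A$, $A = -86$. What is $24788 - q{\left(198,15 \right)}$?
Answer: $\frac{74225}{3} \approx 24742.0$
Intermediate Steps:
$q{\left(I,t \right)} = - \frac{86}{3} + \frac{t^{2}}{3}$ ($q{\left(I,t \right)} = \frac{t t - 86}{3} = \frac{t^{2} - 86}{3} = \frac{-86 + t^{2}}{3} = - \frac{86}{3} + \frac{t^{2}}{3}$)
$24788 - q{\left(198,15 \right)} = 24788 - \left(- \frac{86}{3} + \frac{15^{2}}{3}\right) = 24788 - \left(- \frac{86}{3} + \frac{1}{3} \cdot 225\right) = 24788 - \left(- \frac{86}{3} + 75\right) = 24788 - \frac{139}{3} = \frac{74225}{3}$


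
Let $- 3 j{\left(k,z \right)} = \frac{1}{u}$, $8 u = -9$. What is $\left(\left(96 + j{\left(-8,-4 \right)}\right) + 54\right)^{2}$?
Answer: $\frac{16467364}{729} \approx 22589.0$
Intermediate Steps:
$u = - \frac{9}{8}$ ($u = \frac{1}{8} \left(-9\right) = - \frac{9}{8} \approx -1.125$)
$j{\left(k,z \right)} = \frac{8}{27}$ ($j{\left(k,z \right)} = - \frac{1}{3 \left(- \frac{9}{8}\right)} = \left(- \frac{1}{3}\right) \left(- \frac{8}{9}\right) = \frac{8}{27}$)
$\left(\left(96 + j{\left(-8,-4 \right)}\right) + 54\right)^{2} = \left(\left(96 + \frac{8}{27}\right) + 54\right)^{2} = \left(\frac{2600}{27} + 54\right)^{2} = \left(\frac{4058}{27}\right)^{2} = \frac{16467364}{729}$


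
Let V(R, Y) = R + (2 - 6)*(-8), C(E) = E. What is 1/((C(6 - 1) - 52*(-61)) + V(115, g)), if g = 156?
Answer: 1/3324 ≈ 0.00030084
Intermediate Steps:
V(R, Y) = 32 + R (V(R, Y) = R - 4*(-8) = R + 32 = 32 + R)
1/((C(6 - 1) - 52*(-61)) + V(115, g)) = 1/(((6 - 1) - 52*(-61)) + (32 + 115)) = 1/((5 + 3172) + 147) = 1/(3177 + 147) = 1/3324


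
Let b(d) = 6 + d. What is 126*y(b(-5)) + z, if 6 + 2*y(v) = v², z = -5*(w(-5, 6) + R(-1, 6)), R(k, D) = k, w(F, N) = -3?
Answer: -295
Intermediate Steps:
z = 20 (z = -5*(-3 - 1) = -5*(-4) = 20)
y(v) = -3 + v²/2
126*y(b(-5)) + z = 126*(-3 + (6 - 5)²/2) + 20 = 126*(-3 + (½)*1²) + 20 = 126*(-3 + (½)*1) + 20 = 126*(-3 + ½) + 20 = 126*(-5/2) + 20 = -315 + 20 = -295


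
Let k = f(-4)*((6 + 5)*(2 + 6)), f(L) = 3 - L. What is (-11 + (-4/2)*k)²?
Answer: 1545049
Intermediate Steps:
k = 616 (k = (3 - 1*(-4))*((6 + 5)*(2 + 6)) = (3 + 4)*(11*8) = 7*88 = 616)
(-11 + (-4/2)*k)² = (-11 - 4/2*616)² = (-11 - 4*½*616)² = (-11 - 2*616)² = (-11 - 1232)² = (-1243)² = 1545049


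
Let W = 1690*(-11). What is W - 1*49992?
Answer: -68582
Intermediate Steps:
W = -18590
W - 1*49992 = -18590 - 1*49992 = -18590 - 49992 = -68582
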